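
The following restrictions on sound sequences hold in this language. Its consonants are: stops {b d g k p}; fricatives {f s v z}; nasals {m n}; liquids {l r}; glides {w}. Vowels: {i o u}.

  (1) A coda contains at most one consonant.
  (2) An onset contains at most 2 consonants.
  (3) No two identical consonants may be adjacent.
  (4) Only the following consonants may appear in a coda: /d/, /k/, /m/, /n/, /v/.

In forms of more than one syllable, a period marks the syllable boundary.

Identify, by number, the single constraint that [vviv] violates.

[vviv]: adjacent identical consonants /vv/.
This is a violation of constraint 3: "No two identical consonants may be adjacent."
The remaining constraints (1, 2, 4) are satisfied.

3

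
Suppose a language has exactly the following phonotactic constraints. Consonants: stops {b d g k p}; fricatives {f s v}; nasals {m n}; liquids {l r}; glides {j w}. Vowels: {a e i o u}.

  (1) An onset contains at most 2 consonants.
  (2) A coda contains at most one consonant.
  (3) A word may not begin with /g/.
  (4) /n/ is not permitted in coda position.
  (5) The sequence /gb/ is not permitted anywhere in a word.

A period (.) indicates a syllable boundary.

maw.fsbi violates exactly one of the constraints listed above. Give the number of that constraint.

maw.fsbi: syllable 2 onset /fsb/ has 3 consonants (> 2).
This is a violation of constraint 1: "An onset contains at most 2 consonants."
The remaining constraints (2, 3, 4, 5) are satisfied.

1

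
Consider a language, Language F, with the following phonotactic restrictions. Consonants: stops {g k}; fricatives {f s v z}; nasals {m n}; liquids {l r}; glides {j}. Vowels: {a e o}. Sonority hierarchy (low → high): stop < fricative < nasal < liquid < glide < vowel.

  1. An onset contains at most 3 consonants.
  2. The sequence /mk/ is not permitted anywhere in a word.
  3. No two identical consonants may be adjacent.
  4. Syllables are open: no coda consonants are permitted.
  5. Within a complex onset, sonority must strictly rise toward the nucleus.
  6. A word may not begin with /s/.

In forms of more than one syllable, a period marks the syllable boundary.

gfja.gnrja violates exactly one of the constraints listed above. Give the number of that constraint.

gfja.gnrja: syllable 2 onset /gnrj/ has 4 consonants (> 3).
This is a violation of constraint 1: "An onset contains at most 3 consonants."
The remaining constraints (2, 3, 4, 5, 6) are satisfied.

1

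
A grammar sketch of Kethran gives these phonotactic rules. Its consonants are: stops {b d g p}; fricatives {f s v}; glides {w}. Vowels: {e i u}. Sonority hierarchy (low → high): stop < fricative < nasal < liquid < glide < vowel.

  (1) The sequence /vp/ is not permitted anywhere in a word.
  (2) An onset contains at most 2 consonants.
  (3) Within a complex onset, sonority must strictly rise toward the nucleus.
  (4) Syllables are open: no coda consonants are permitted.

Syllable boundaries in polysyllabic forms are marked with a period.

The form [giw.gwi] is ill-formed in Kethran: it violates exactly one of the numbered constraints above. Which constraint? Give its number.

[giw.gwi]: syllable 1 coda /w/ has 1 consonant (> 0).
This is a violation of constraint 4: "Syllables are open: no coda consonants are permitted."
The remaining constraints (1, 2, 3) are satisfied.

4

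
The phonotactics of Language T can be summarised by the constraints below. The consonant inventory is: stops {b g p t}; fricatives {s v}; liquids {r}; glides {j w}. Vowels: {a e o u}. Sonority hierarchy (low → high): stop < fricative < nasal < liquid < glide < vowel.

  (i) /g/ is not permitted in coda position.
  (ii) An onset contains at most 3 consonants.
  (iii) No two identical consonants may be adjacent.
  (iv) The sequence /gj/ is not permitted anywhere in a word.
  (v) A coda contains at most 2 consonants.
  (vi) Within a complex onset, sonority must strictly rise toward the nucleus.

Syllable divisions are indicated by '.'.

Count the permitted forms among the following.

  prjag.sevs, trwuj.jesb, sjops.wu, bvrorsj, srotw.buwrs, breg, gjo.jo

prjag.sevs — violates constraint (i): syllable 1 coda contains /g/ → not permitted
trwuj.jesb — violates constraint (iii): adjacent identical consonants /jj/ → not permitted
sjops.wu — σ1 onset /sj/ (2→5 rises), coda /ps/ (2C) ok; σ2 onset /w/, coda /∅/ ok → permitted
bvrorsj — violates constraint (v): syllable 1 coda /rsj/ has 3 consonants (> 2) → not permitted
srotw.buwrs — violates constraint (v): syllable 2 coda /wrs/ has 3 consonants (> 2) → not permitted
breg — violates constraint (i): syllable 1 coda contains /g/ → not permitted
gjo.jo — violates constraint (iv): contains banned sequence /gj/ → not permitted
Permitted: sjops.wu → 1.

1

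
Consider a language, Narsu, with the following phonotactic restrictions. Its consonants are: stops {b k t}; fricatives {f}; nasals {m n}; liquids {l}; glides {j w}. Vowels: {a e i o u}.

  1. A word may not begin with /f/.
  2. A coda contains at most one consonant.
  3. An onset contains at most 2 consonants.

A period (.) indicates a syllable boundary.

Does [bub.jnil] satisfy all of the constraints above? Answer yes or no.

[bub.jnil] — σ1 onset /b/, coda /b/ ok; σ2 onset /jn/ (2C), coda /l/ ok → licit

yes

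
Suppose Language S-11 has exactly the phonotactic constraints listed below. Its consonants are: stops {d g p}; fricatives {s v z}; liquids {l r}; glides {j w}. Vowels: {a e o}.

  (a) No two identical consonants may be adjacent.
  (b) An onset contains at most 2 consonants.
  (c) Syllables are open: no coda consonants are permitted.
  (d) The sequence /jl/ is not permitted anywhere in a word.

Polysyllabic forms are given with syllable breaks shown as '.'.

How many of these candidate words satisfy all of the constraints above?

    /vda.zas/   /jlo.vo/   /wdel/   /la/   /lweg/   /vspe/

/vda.zas/ — violates constraint (c): syllable 2 coda /s/ has 1 consonant (> 0) → illicit
/jlo.vo/ — violates constraint (d): contains banned sequence /jl/ → illicit
/wdel/ — violates constraint (c): syllable 1 coda /l/ has 1 consonant (> 0) → illicit
/la/ — σ1 onset /l/, coda /∅/ ok → licit
/lweg/ — violates constraint (c): syllable 1 coda /g/ has 1 consonant (> 0) → illicit
/vspe/ — violates constraint (b): syllable 1 onset /vsp/ has 3 consonants (> 2) → illicit
Licit: /la/ → 1.

1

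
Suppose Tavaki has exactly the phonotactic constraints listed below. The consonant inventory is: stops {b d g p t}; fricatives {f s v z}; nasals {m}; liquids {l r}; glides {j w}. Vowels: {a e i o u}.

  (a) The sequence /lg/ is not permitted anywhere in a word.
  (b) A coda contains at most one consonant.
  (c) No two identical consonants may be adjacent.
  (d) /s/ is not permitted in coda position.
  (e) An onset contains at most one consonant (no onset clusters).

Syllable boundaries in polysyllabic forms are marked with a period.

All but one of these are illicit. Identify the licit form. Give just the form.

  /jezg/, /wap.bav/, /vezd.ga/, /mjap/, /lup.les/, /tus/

/wap.bav/

/jezg/ — violates constraint (b): syllable 1 coda /zg/ has 2 consonants (> 1) → illicit
/wap.bav/ — σ1 onset /w/, coda /p/ ok; σ2 onset /b/, coda /v/ ok → licit
/vezd.ga/ — violates constraint (b): syllable 1 coda /zd/ has 2 consonants (> 1) → illicit
/mjap/ — violates constraint (e): syllable 1 onset /mj/ has 2 consonants (> 1) → illicit
/lup.les/ — violates constraint (d): syllable 2 coda contains /s/ → illicit
/tus/ — violates constraint (d): syllable 1 coda contains /s/ → illicit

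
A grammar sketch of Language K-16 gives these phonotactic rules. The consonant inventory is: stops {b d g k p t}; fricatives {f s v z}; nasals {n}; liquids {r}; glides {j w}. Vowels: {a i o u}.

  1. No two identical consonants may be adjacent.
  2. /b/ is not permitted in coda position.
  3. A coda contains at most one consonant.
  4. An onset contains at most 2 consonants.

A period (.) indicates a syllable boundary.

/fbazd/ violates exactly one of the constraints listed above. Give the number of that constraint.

/fbazd/: syllable 1 coda /zd/ has 2 consonants (> 1).
This is a violation of constraint 3: "A coda contains at most one consonant."
The remaining constraints (1, 2, 4) are satisfied.

3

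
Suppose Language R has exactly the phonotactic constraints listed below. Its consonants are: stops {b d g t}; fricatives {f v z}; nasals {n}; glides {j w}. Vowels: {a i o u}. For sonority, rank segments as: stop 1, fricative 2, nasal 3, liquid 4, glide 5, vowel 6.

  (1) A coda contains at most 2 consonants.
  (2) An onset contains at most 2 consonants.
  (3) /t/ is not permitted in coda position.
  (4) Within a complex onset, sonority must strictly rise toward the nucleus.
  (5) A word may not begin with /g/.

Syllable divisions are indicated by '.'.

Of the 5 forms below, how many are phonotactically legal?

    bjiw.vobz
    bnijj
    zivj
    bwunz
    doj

bjiw.vobz — σ1 onset /bj/ (1→5 rises), coda /w/ ok; σ2 onset /v/, coda /bz/ (2C) ok → phonotactically legal
bnijj — σ1 onset /bn/ (1→3 rises), coda /jj/ (2C) ok → phonotactically legal
zivj — σ1 onset /z/, coda /vj/ (2C) ok → phonotactically legal
bwunz — σ1 onset /bw/ (1→5 rises), coda /nz/ (2C) ok → phonotactically legal
doj — σ1 onset /d/, coda /j/ ok → phonotactically legal
Phonotactically legal: bjiw.vobz, bnijj, zivj, bwunz, doj → 5.

5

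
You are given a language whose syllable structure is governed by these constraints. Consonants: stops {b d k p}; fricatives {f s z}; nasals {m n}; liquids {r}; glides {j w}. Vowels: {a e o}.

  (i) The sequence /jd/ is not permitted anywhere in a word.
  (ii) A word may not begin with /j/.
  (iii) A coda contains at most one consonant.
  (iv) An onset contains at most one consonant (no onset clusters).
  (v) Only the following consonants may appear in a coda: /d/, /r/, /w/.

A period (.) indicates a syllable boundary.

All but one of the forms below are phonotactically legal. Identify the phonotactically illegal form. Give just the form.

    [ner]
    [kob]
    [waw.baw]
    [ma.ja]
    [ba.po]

[kob]

[ner] — σ1 onset /n/, coda /r/ ok → phonotactically legal
[kob] — violates constraint (v): syllable 1 coda contains /b/, which is not a licensed coda consonant → phonotactically illegal
[waw.baw] — σ1 onset /w/, coda /w/ ok; σ2 onset /b/, coda /w/ ok → phonotactically legal
[ma.ja] — σ1 onset /m/, coda /∅/ ok; σ2 onset /j/, coda /∅/ ok → phonotactically legal
[ba.po] — σ1 onset /b/, coda /∅/ ok; σ2 onset /p/, coda /∅/ ok → phonotactically legal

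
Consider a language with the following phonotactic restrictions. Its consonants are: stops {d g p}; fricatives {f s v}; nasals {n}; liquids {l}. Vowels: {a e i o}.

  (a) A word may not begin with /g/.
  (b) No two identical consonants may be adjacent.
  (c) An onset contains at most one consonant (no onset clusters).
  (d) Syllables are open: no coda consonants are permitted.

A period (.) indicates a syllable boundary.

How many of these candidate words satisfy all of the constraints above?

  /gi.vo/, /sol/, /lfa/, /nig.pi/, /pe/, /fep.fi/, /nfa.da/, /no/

/gi.vo/ — violates constraint (a): word begins with /g/ → not permitted
/sol/ — violates constraint (d): syllable 1 coda /l/ has 1 consonant (> 0) → not permitted
/lfa/ — violates constraint (c): syllable 1 onset /lf/ has 2 consonants (> 1) → not permitted
/nig.pi/ — violates constraint (d): syllable 1 coda /g/ has 1 consonant (> 0) → not permitted
/pe/ — σ1 onset /p/, coda /∅/ ok → permitted
/fep.fi/ — violates constraint (d): syllable 1 coda /p/ has 1 consonant (> 0) → not permitted
/nfa.da/ — violates constraint (c): syllable 1 onset /nf/ has 2 consonants (> 1) → not permitted
/no/ — σ1 onset /n/, coda /∅/ ok → permitted
Permitted: /pe/, /no/ → 2.

2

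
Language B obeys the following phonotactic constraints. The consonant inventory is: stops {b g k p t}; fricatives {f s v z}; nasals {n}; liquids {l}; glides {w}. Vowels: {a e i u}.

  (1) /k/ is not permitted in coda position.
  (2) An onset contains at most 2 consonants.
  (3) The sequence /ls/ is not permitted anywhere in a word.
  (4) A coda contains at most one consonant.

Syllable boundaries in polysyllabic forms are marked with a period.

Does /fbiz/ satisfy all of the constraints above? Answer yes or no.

yes

/fbiz/ — σ1 onset /fb/ (2C), coda /z/ ok → phonotactically legal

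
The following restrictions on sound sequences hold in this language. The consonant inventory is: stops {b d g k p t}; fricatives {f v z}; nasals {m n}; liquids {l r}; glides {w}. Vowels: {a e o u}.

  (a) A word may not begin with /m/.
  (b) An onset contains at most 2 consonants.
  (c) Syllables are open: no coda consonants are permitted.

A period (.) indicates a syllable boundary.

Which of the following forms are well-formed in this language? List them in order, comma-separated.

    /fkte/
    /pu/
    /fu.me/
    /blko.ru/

/pu/, /fu.me/

/fkte/ — violates constraint (b): syllable 1 onset /fkt/ has 3 consonants (> 2) → ill-formed
/pu/ — σ1 onset /p/, coda /∅/ ok → well-formed
/fu.me/ — σ1 onset /f/, coda /∅/ ok; σ2 onset /m/, coda /∅/ ok → well-formed
/blko.ru/ — violates constraint (b): syllable 1 onset /blk/ has 3 consonants (> 2) → ill-formed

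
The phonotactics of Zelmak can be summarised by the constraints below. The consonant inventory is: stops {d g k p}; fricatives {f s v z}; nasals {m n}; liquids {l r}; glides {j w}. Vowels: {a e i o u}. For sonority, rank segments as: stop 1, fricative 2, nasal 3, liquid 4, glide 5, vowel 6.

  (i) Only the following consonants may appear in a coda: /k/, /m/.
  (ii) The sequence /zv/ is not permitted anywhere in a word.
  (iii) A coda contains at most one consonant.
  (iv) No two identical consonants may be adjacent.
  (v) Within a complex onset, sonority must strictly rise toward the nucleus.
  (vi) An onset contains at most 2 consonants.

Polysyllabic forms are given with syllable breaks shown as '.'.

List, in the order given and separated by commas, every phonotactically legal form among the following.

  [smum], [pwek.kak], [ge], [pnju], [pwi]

[smum], [ge], [pwi]

[smum] — σ1 onset /sm/ (2→3 rises), coda /m/ ok → phonotactically legal
[pwek.kak] — violates constraint (iv): adjacent identical consonants /kk/ → phonotactically illegal
[ge] — σ1 onset /g/, coda /∅/ ok → phonotactically legal
[pnju] — violates constraint (vi): syllable 1 onset /pnj/ has 3 consonants (> 2) → phonotactically illegal
[pwi] — σ1 onset /pw/ (1→5 rises), coda /∅/ ok → phonotactically legal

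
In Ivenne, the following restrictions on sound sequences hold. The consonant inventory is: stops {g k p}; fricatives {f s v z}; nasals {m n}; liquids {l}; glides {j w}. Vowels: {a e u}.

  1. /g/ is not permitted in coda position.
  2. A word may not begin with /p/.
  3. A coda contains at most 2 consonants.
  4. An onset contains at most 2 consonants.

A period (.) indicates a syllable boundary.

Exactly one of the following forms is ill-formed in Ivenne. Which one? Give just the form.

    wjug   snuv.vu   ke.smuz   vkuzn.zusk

wjug

wjug — violates constraint 1: syllable 1 coda contains /g/ → ill-formed
snuv.vu — σ1 onset /sn/ (2C), coda /v/ ok; σ2 onset /v/, coda /∅/ ok → well-formed
ke.smuz — σ1 onset /k/, coda /∅/ ok; σ2 onset /sm/ (2C), coda /z/ ok → well-formed
vkuzn.zusk — σ1 onset /vk/ (2C), coda /zn/ (2C) ok; σ2 onset /z/, coda /sk/ (2C) ok → well-formed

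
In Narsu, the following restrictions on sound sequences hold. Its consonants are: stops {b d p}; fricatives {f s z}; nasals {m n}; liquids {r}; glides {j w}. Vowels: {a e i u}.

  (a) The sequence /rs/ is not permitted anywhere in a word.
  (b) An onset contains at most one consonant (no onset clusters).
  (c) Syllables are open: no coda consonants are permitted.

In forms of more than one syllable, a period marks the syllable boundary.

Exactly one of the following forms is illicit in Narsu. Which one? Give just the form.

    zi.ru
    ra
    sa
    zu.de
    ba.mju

zi.ru — σ1 onset /z/, coda /∅/ ok; σ2 onset /r/, coda /∅/ ok → licit
ra — σ1 onset /r/, coda /∅/ ok → licit
sa — σ1 onset /s/, coda /∅/ ok → licit
zu.de — σ1 onset /z/, coda /∅/ ok; σ2 onset /d/, coda /∅/ ok → licit
ba.mju — violates constraint (b): syllable 2 onset /mj/ has 2 consonants (> 1) → illicit

ba.mju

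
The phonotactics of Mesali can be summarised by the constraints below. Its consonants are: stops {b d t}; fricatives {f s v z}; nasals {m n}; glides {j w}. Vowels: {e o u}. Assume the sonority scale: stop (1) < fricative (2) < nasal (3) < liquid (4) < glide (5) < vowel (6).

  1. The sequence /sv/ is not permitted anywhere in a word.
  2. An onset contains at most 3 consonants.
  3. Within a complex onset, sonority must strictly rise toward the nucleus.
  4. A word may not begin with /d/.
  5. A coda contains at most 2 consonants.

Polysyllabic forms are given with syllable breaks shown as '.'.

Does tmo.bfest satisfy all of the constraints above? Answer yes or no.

yes

tmo.bfest — σ1 onset /tm/ (1→3 rises), coda /∅/ ok; σ2 onset /bf/ (1→2 rises), coda /st/ (2C) ok → phonotactically legal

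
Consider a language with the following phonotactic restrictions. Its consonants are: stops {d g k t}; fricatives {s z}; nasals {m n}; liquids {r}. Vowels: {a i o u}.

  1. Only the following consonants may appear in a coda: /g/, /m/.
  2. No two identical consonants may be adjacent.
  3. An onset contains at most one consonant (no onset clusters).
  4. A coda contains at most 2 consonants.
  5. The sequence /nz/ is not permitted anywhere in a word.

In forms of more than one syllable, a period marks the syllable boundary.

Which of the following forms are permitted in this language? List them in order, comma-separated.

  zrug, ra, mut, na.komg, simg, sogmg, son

ra, na.komg, simg

zrug — violates constraint 3: syllable 1 onset /zr/ has 2 consonants (> 1) → not permitted
ra — σ1 onset /r/, coda /∅/ ok → permitted
mut — violates constraint 1: syllable 1 coda contains /t/, which is not a licensed coda consonant → not permitted
na.komg — σ1 onset /n/, coda /∅/ ok; σ2 onset /k/, coda /mg/ (2C) ok → permitted
simg — σ1 onset /s/, coda /mg/ (2C) ok → permitted
sogmg — violates constraint 4: syllable 1 coda /gmg/ has 3 consonants (> 2) → not permitted
son — violates constraint 1: syllable 1 coda contains /n/, which is not a licensed coda consonant → not permitted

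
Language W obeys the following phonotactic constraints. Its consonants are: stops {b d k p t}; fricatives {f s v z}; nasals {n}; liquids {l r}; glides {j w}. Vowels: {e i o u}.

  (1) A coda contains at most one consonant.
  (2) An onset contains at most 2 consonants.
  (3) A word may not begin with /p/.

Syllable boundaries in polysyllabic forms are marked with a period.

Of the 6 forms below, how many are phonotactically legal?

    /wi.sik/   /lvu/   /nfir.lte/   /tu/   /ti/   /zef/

6

/wi.sik/ — σ1 onset /w/, coda /∅/ ok; σ2 onset /s/, coda /k/ ok → phonotactically legal
/lvu/ — σ1 onset /lv/ (2C), coda /∅/ ok → phonotactically legal
/nfir.lte/ — σ1 onset /nf/ (2C), coda /r/ ok; σ2 onset /lt/ (2C), coda /∅/ ok → phonotactically legal
/tu/ — σ1 onset /t/, coda /∅/ ok → phonotactically legal
/ti/ — σ1 onset /t/, coda /∅/ ok → phonotactically legal
/zef/ — σ1 onset /z/, coda /f/ ok → phonotactically legal
Phonotactically legal: /wi.sik/, /lvu/, /nfir.lte/, /tu/, /ti/, /zef/ → 6.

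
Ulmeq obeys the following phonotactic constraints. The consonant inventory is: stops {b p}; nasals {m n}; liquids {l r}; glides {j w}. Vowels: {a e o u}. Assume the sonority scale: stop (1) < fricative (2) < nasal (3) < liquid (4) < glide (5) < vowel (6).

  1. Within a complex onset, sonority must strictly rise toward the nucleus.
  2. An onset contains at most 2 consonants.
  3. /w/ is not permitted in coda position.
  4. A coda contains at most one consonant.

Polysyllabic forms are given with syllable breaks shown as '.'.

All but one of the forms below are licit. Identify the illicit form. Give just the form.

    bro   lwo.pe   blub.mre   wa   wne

bro — σ1 onset /br/ (1→4 rises), coda /∅/ ok → licit
lwo.pe — σ1 onset /lw/ (4→5 rises), coda /∅/ ok; σ2 onset /p/, coda /∅/ ok → licit
blub.mre — σ1 onset /bl/ (1→4 rises), coda /b/ ok; σ2 onset /mr/ (3→4 rises), coda /∅/ ok → licit
wa — σ1 onset /w/, coda /∅/ ok → licit
wne — violates constraint 1: syllable 1 onset /wn/: /w/ (glide, 5) → /n/ (nasal, 3) does not rise → illicit

wne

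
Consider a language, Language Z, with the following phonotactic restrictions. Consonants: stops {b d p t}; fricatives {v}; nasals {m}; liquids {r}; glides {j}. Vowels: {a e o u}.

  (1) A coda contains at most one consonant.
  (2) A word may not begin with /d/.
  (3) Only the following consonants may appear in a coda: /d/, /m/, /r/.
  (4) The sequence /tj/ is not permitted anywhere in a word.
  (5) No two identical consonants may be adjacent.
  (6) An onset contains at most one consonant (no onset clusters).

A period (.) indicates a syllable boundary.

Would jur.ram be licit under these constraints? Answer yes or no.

no

jur.ram — violates constraint 5: adjacent identical consonants /rr/ → illicit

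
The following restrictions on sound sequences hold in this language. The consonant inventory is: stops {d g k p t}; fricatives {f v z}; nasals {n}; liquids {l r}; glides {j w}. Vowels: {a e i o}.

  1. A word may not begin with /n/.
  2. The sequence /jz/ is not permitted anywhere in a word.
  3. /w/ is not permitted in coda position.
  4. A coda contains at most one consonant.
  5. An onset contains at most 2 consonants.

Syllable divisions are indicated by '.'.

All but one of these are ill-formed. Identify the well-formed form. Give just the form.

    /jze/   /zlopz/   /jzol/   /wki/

/wki/

/jze/ — violates constraint 2: contains banned sequence /jz/ → ill-formed
/zlopz/ — violates constraint 4: syllable 1 coda /pz/ has 2 consonants (> 1) → ill-formed
/jzol/ — violates constraint 2: contains banned sequence /jz/ → ill-formed
/wki/ — σ1 onset /wk/ (2C), coda /∅/ ok → well-formed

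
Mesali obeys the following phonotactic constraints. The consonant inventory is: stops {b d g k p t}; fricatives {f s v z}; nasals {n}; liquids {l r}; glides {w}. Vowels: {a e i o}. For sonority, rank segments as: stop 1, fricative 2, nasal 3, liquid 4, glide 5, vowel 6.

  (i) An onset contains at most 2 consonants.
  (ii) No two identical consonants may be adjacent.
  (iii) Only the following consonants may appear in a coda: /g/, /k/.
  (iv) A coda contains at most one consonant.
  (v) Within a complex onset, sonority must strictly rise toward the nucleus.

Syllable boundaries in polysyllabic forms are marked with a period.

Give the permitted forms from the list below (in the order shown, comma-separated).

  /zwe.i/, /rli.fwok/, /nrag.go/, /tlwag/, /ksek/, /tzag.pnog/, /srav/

/zwe.i/, /ksek/, /tzag.pnog/

/zwe.i/ — σ1 onset /zw/ (2→5 rises), coda /∅/ ok; σ2 onset /∅/, coda /∅/ ok → permitted
/rli.fwok/ — violates constraint (v): syllable 1 onset /rl/: /r/ (liquid, 4) → /l/ (liquid, 4) does not rise → not permitted
/nrag.go/ — violates constraint (ii): adjacent identical consonants /gg/ → not permitted
/tlwag/ — violates constraint (i): syllable 1 onset /tlw/ has 3 consonants (> 2) → not permitted
/ksek/ — σ1 onset /ks/ (1→2 rises), coda /k/ ok → permitted
/tzag.pnog/ — σ1 onset /tz/ (1→2 rises), coda /g/ ok; σ2 onset /pn/ (1→3 rises), coda /g/ ok → permitted
/srav/ — violates constraint (iii): syllable 1 coda contains /v/, which is not a licensed coda consonant → not permitted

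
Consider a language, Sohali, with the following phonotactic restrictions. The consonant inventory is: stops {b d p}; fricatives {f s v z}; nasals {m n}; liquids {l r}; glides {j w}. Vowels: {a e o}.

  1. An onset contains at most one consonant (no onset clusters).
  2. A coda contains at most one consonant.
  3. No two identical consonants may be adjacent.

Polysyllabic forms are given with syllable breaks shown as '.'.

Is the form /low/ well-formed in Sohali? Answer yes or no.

/low/ — σ1 onset /l/, coda /w/ ok → well-formed

yes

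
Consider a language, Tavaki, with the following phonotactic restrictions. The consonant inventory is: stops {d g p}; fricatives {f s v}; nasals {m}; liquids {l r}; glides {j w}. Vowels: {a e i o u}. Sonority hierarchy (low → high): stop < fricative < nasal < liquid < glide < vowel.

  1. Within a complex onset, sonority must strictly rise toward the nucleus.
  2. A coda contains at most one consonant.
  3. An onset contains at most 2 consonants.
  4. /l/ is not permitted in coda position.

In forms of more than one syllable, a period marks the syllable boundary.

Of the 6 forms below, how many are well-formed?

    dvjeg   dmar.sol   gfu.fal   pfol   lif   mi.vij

2

dvjeg — violates constraint 3: syllable 1 onset /dvj/ has 3 consonants (> 2) → ill-formed
dmar.sol — violates constraint 4: syllable 2 coda contains /l/ → ill-formed
gfu.fal — violates constraint 4: syllable 2 coda contains /l/ → ill-formed
pfol — violates constraint 4: syllable 1 coda contains /l/ → ill-formed
lif — σ1 onset /l/, coda /f/ ok → well-formed
mi.vij — σ1 onset /m/, coda /∅/ ok; σ2 onset /v/, coda /j/ ok → well-formed
Well-formed: lif, mi.vij → 2.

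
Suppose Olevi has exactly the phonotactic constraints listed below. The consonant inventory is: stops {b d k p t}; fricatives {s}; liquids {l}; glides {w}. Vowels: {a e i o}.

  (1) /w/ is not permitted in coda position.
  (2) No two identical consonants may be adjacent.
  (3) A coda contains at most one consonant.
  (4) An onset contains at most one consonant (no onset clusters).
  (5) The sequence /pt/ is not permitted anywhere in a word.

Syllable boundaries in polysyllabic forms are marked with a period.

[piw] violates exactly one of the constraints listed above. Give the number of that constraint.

1

[piw]: syllable 1 coda contains /w/.
This is a violation of constraint 1: "/w/ is not permitted in coda position."
The remaining constraints (2, 3, 4, 5) are satisfied.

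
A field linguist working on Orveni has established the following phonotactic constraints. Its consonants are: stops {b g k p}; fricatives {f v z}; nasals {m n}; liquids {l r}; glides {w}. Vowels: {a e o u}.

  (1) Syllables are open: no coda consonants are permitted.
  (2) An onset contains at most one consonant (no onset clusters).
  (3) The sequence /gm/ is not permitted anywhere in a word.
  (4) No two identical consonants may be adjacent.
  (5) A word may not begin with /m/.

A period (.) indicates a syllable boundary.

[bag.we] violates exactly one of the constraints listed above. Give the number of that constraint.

[bag.we]: syllable 1 coda /g/ has 1 consonant (> 0).
This is a violation of constraint 1: "Syllables are open: no coda consonants are permitted."
The remaining constraints (2, 3, 4, 5) are satisfied.

1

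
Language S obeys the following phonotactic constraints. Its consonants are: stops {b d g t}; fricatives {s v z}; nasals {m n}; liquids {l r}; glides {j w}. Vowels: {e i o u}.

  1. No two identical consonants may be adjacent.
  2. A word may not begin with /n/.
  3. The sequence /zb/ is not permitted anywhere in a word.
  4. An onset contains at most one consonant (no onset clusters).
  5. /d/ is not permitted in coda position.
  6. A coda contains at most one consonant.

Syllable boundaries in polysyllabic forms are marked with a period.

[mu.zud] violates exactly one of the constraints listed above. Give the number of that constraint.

5

[mu.zud]: syllable 2 coda contains /d/.
This is a violation of constraint 5: "/d/ is not permitted in coda position."
The remaining constraints (1, 2, 3, 4, 6) are satisfied.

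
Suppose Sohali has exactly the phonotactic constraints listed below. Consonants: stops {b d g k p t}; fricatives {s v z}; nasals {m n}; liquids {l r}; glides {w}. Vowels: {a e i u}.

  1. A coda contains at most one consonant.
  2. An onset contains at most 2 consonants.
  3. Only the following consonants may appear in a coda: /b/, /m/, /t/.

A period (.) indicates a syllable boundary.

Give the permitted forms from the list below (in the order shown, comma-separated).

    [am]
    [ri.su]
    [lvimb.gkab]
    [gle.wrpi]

[am] — σ1 onset /∅/, coda /m/ ok → permitted
[ri.su] — σ1 onset /r/, coda /∅/ ok; σ2 onset /s/, coda /∅/ ok → permitted
[lvimb.gkab] — violates constraint 1: syllable 1 coda /mb/ has 2 consonants (> 1) → not permitted
[gle.wrpi] — violates constraint 2: syllable 2 onset /wrp/ has 3 consonants (> 2) → not permitted

[am], [ri.su]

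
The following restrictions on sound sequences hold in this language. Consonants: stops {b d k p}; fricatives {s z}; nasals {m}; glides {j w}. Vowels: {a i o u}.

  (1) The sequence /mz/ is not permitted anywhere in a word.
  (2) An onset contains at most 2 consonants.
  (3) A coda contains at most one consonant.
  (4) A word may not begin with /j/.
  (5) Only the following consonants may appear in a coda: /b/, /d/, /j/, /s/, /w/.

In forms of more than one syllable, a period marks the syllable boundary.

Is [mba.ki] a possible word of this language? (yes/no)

[mba.ki] — σ1 onset /mb/ (2C), coda /∅/ ok; σ2 onset /k/, coda /∅/ ok → phonotactically legal

yes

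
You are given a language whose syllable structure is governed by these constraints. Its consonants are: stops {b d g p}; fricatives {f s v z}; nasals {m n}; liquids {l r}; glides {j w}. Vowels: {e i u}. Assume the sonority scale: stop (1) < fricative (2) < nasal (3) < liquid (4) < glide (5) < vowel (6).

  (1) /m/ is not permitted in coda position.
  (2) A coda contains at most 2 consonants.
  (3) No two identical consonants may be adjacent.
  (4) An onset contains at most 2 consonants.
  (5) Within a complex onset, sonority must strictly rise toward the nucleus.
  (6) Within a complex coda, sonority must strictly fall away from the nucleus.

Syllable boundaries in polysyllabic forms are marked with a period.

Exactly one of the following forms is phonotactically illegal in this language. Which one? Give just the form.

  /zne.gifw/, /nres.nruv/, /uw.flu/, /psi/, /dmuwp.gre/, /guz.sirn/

/zne.gifw/

/zne.gifw/ — violates constraint 6: syllable 2 coda /fw/: /f/ (fricative, 2) → /w/ (glide, 5) does not fall → phonotactically illegal
/nres.nruv/ — σ1 onset /nr/ (3→4 rises), coda /s/ ok; σ2 onset /nr/ (3→4 rises), coda /v/ ok → phonotactically legal
/uw.flu/ — σ1 onset /∅/, coda /w/ ok; σ2 onset /fl/ (2→4 rises), coda /∅/ ok → phonotactically legal
/psi/ — σ1 onset /ps/ (1→2 rises), coda /∅/ ok → phonotactically legal
/dmuwp.gre/ — σ1 onset /dm/ (1→3 rises), coda /wp/ (5→1 falls) ok; σ2 onset /gr/ (1→4 rises), coda /∅/ ok → phonotactically legal
/guz.sirn/ — σ1 onset /g/, coda /z/ ok; σ2 onset /s/, coda /rn/ (4→3 falls) ok → phonotactically legal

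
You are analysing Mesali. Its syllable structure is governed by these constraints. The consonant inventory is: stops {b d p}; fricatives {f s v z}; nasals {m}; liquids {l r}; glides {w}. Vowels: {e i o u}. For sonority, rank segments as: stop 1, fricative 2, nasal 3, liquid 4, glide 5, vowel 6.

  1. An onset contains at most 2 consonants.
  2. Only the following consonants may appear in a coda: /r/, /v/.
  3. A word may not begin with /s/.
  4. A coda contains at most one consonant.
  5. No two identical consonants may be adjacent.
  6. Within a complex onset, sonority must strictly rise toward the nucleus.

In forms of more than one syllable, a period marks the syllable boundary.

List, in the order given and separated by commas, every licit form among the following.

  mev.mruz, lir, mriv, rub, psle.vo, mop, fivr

mev.mruz — violates constraint 2: syllable 2 coda contains /z/, which is not a licensed coda consonant → illicit
lir — σ1 onset /l/, coda /r/ ok → licit
mriv — σ1 onset /mr/ (3→4 rises), coda /v/ ok → licit
rub — violates constraint 2: syllable 1 coda contains /b/, which is not a licensed coda consonant → illicit
psle.vo — violates constraint 1: syllable 1 onset /psl/ has 3 consonants (> 2) → illicit
mop — violates constraint 2: syllable 1 coda contains /p/, which is not a licensed coda consonant → illicit
fivr — violates constraint 4: syllable 1 coda /vr/ has 2 consonants (> 1) → illicit

lir, mriv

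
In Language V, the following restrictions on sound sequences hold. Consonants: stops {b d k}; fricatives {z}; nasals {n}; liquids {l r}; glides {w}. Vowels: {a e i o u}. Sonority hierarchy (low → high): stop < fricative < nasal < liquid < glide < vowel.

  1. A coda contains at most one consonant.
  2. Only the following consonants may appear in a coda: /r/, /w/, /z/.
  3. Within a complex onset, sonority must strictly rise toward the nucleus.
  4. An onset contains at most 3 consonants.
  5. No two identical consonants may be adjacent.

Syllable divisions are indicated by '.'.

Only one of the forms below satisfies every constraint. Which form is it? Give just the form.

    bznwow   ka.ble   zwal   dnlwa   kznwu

bznwow — violates constraint 4: syllable 1 onset /bznw/ has 4 consonants (> 3) → illicit
ka.ble — σ1 onset /k/, coda /∅/ ok; σ2 onset /bl/ (1→4 rises), coda /∅/ ok → licit
zwal — violates constraint 2: syllable 1 coda contains /l/, which is not a licensed coda consonant → illicit
dnlwa — violates constraint 4: syllable 1 onset /dnlw/ has 4 consonants (> 3) → illicit
kznwu — violates constraint 4: syllable 1 onset /kznw/ has 4 consonants (> 3) → illicit

ka.ble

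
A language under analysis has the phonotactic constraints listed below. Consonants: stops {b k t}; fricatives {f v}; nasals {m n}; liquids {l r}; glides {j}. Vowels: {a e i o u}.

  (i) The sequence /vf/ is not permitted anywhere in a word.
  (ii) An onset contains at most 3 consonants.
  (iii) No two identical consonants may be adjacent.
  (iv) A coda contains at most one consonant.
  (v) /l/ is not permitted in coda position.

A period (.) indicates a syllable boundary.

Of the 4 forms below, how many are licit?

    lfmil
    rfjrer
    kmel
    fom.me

0

lfmil — violates constraint (v): syllable 1 coda contains /l/ → illicit
rfjrer — violates constraint (ii): syllable 1 onset /rfjr/ has 4 consonants (> 3) → illicit
kmel — violates constraint (v): syllable 1 coda contains /l/ → illicit
fom.me — violates constraint (iii): adjacent identical consonants /mm/ → illicit
No form is licit → 0.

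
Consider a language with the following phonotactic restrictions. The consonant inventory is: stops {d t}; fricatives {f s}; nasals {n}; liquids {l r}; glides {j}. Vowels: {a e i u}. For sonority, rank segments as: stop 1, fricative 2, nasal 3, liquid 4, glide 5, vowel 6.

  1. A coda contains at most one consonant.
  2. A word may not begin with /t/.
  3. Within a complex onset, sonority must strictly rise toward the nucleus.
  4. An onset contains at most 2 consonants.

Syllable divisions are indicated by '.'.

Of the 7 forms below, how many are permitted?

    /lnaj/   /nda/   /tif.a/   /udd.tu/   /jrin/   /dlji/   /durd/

/lnaj/ — violates constraint 3: syllable 1 onset /ln/: /l/ (liquid, 4) → /n/ (nasal, 3) does not rise → not permitted
/nda/ — violates constraint 3: syllable 1 onset /nd/: /n/ (nasal, 3) → /d/ (stop, 1) does not rise → not permitted
/tif.a/ — violates constraint 2: word begins with /t/ → not permitted
/udd.tu/ — violates constraint 1: syllable 1 coda /dd/ has 2 consonants (> 1) → not permitted
/jrin/ — violates constraint 3: syllable 1 onset /jr/: /j/ (glide, 5) → /r/ (liquid, 4) does not rise → not permitted
/dlji/ — violates constraint 4: syllable 1 onset /dlj/ has 3 consonants (> 2) → not permitted
/durd/ — violates constraint 1: syllable 1 coda /rd/ has 2 consonants (> 1) → not permitted
No form is permitted → 0.

0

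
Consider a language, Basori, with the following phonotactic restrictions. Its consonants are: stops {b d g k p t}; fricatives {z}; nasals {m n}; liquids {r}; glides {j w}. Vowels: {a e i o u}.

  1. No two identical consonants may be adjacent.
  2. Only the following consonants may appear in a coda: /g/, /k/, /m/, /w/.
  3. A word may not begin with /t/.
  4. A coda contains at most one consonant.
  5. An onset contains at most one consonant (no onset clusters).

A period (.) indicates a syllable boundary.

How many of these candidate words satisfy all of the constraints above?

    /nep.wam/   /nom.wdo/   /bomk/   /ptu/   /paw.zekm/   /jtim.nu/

0

/nep.wam/ — violates constraint 2: syllable 1 coda contains /p/, which is not a licensed coda consonant → not permitted
/nom.wdo/ — violates constraint 5: syllable 2 onset /wd/ has 2 consonants (> 1) → not permitted
/bomk/ — violates constraint 4: syllable 1 coda /mk/ has 2 consonants (> 1) → not permitted
/ptu/ — violates constraint 5: syllable 1 onset /pt/ has 2 consonants (> 1) → not permitted
/paw.zekm/ — violates constraint 4: syllable 2 coda /km/ has 2 consonants (> 1) → not permitted
/jtim.nu/ — violates constraint 5: syllable 1 onset /jt/ has 2 consonants (> 1) → not permitted
No form is permitted → 0.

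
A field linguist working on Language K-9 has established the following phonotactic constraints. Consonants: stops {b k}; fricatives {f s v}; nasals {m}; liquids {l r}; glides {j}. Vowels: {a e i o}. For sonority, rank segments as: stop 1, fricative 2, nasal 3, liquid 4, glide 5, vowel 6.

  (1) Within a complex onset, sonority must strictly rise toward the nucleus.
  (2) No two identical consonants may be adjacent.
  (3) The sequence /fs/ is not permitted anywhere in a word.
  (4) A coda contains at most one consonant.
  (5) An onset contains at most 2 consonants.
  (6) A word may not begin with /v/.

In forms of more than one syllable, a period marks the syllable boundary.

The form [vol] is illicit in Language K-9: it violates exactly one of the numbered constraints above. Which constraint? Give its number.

6

[vol]: word begins with /v/.
This is a violation of constraint 6: "A word may not begin with /v/."
The remaining constraints (1, 2, 3, 4, 5) are satisfied.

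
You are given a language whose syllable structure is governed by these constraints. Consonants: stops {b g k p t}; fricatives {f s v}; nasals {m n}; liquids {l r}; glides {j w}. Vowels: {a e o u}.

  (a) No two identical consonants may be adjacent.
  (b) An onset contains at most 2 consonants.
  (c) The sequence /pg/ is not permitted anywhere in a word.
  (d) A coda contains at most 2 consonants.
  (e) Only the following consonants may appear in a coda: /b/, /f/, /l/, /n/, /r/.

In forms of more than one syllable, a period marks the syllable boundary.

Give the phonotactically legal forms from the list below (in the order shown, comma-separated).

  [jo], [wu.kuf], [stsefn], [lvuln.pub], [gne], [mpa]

[jo], [wu.kuf], [lvuln.pub], [gne], [mpa]

[jo] — σ1 onset /j/, coda /∅/ ok → phonotactically legal
[wu.kuf] — σ1 onset /w/, coda /∅/ ok; σ2 onset /k/, coda /f/ ok → phonotactically legal
[stsefn] — violates constraint (b): syllable 1 onset /sts/ has 3 consonants (> 2) → phonotactically illegal
[lvuln.pub] — σ1 onset /lv/ (2C), coda /ln/ (2C) ok; σ2 onset /p/, coda /b/ ok → phonotactically legal
[gne] — σ1 onset /gn/ (2C), coda /∅/ ok → phonotactically legal
[mpa] — σ1 onset /mp/ (2C), coda /∅/ ok → phonotactically legal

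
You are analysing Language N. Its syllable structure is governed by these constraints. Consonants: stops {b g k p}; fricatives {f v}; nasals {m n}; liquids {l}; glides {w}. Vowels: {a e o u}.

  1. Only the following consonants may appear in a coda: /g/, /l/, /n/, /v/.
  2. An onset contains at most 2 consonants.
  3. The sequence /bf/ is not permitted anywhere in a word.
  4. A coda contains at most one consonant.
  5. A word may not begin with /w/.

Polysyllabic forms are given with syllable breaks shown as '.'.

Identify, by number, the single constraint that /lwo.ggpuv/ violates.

2

/lwo.ggpuv/: syllable 2 onset /ggp/ has 3 consonants (> 2).
This is a violation of constraint 2: "An onset contains at most 2 consonants."
The remaining constraints (1, 3, 4, 5) are satisfied.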